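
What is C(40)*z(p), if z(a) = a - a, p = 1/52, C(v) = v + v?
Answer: 0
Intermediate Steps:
C(v) = 2*v
p = 1/52 ≈ 0.019231
z(a) = 0
C(40)*z(p) = (2*40)*0 = 80*0 = 0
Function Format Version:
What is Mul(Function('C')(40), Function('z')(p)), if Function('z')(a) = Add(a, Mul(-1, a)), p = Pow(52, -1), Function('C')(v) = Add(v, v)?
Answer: 0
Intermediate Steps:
Function('C')(v) = Mul(2, v)
p = Rational(1, 52) ≈ 0.019231
Function('z')(a) = 0
Mul(Function('C')(40), Function('z')(p)) = Mul(Mul(2, 40), 0) = Mul(80, 0) = 0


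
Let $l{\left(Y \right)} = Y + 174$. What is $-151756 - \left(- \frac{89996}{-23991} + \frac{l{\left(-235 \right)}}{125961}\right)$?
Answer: $- \frac{13897193844517}{91573647} \approx -1.5176 \cdot 10^{5}$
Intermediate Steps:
$l{\left(Y \right)} = 174 + Y$
$-151756 - \left(- \frac{89996}{-23991} + \frac{l{\left(-235 \right)}}{125961}\right) = -151756 - \left(- \frac{89996}{-23991} + \frac{174 - 235}{125961}\right) = -151756 - \left(\left(-89996\right) \left(- \frac{1}{23991}\right) - \frac{61}{125961}\right) = -151756 - \left(\frac{89996}{23991} - \frac{61}{125961}\right) = -151756 - \frac{343470385}{91573647} = - \frac{13897193844517}{91573647}$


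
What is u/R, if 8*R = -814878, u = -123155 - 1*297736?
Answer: 561188/135813 ≈ 4.1321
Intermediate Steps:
u = -420891 (u = -123155 - 297736 = -420891)
R = -407439/4 (R = (⅛)*(-814878) = -407439/4 ≈ -1.0186e+5)
u/R = -420891/(-407439/4) = -420891*(-4/407439) = 561188/135813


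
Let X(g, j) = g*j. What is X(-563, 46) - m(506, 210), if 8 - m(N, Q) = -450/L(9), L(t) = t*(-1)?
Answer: -25856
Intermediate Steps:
L(t) = -t
m(N, Q) = -42 (m(N, Q) = 8 - (-450)/((-1*9)) = 8 - (-450)/(-9) = 8 - (-450)*(-1)/9 = 8 - 1*50 = 8 - 50 = -42)
X(-563, 46) - m(506, 210) = -563*46 - 1*(-42) = -25898 + 42 = -25856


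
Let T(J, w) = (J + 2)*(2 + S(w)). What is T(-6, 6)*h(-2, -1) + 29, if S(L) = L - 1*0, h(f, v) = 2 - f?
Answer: -99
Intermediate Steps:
S(L) = L (S(L) = L + 0 = L)
T(J, w) = (2 + J)*(2 + w) (T(J, w) = (J + 2)*(2 + w) = (2 + J)*(2 + w))
T(-6, 6)*h(-2, -1) + 29 = (4 + 2*(-6) + 2*6 - 6*6)*(2 - 1*(-2)) + 29 = (4 - 12 + 12 - 36)*(2 + 2) + 29 = -32*4 + 29 = -128 + 29 = -99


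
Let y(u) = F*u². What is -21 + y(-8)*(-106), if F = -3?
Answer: 20331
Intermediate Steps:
y(u) = -3*u²
-21 + y(-8)*(-106) = -21 - 3*(-8)²*(-106) = -21 - 3*64*(-106) = -21 - 192*(-106) = -21 + 20352 = 20331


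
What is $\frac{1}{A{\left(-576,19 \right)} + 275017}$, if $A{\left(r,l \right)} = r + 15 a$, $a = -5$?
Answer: $\frac{1}{274366} \approx 3.6448 \cdot 10^{-6}$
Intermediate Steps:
$A{\left(r,l \right)} = -75 + r$ ($A{\left(r,l \right)} = r + 15 \left(-5\right) = r - 75 = -75 + r$)
$\frac{1}{A{\left(-576,19 \right)} + 275017} = \frac{1}{\left(-75 - 576\right) + 275017} = \frac{1}{-651 + 275017} = \frac{1}{274366}$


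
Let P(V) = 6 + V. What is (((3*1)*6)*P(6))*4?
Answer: 864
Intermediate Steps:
(((3*1)*6)*P(6))*4 = (((3*1)*6)*(6 + 6))*4 = ((3*6)*12)*4 = (18*12)*4 = 216*4 = 864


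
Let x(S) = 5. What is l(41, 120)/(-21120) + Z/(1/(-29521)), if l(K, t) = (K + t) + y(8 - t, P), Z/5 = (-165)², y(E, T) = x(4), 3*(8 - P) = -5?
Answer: -42435847080083/10560 ≈ -4.0185e+9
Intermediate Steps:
P = 29/3 (P = 8 - ⅓*(-5) = 8 + 5/3 = 29/3 ≈ 9.6667)
y(E, T) = 5
Z = 136125 (Z = 5*(-165)² = 5*27225 = 136125)
l(K, t) = 5 + K + t (l(K, t) = (K + t) + 5 = 5 + K + t)
l(41, 120)/(-21120) + Z/(1/(-29521)) = (5 + 41 + 120)/(-21120) + 136125/(1/(-29521)) = 166*(-1/21120) + 136125/(-1/29521) = -83/10560 + 136125*(-29521) = -83/10560 - 4018546125 = -42435847080083/10560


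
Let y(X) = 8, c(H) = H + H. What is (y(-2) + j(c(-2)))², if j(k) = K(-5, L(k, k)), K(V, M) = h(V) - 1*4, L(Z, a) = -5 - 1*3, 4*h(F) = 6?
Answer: 121/4 ≈ 30.250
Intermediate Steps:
h(F) = 3/2 (h(F) = (¼)*6 = 3/2)
L(Z, a) = -8 (L(Z, a) = -5 - 3 = -8)
c(H) = 2*H
K(V, M) = -5/2 (K(V, M) = 3/2 - 1*4 = 3/2 - 4 = -5/2)
j(k) = -5/2
(y(-2) + j(c(-2)))² = (8 - 5/2)² = (11/2)² = 121/4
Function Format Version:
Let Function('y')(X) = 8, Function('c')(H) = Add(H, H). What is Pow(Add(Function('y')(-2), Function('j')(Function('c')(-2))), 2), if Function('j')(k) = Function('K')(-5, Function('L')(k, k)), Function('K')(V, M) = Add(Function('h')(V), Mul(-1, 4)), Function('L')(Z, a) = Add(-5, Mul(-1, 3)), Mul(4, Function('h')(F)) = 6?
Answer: Rational(121, 4) ≈ 30.250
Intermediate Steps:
Function('h')(F) = Rational(3, 2) (Function('h')(F) = Mul(Rational(1, 4), 6) = Rational(3, 2))
Function('L')(Z, a) = -8 (Function('L')(Z, a) = Add(-5, -3) = -8)
Function('c')(H) = Mul(2, H)
Function('K')(V, M) = Rational(-5, 2) (Function('K')(V, M) = Add(Rational(3, 2), Mul(-1, 4)) = Add(Rational(3, 2), -4) = Rational(-5, 2))
Function('j')(k) = Rational(-5, 2)
Pow(Add(Function('y')(-2), Function('j')(Function('c')(-2))), 2) = Pow(Add(8, Rational(-5, 2)), 2) = Pow(Rational(11, 2), 2) = Rational(121, 4)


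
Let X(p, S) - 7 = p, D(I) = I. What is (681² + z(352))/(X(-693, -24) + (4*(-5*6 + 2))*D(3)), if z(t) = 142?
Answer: -463903/1022 ≈ -453.92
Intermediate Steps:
X(p, S) = 7 + p
(681² + z(352))/(X(-693, -24) + (4*(-5*6 + 2))*D(3)) = (681² + 142)/((7 - 693) + (4*(-5*6 + 2))*3) = (463761 + 142)/(-686 + (4*(-30 + 2))*3) = 463903/(-686 + (4*(-28))*3) = 463903/(-686 - 112*3) = 463903/(-686 - 336) = 463903/(-1022) = 463903*(-1/1022) = -463903/1022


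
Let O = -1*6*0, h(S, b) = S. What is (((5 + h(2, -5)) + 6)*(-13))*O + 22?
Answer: 22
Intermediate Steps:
O = 0 (O = -6*0 = 0)
(((5 + h(2, -5)) + 6)*(-13))*O + 22 = (((5 + 2) + 6)*(-13))*0 + 22 = ((7 + 6)*(-13))*0 + 22 = (13*(-13))*0 + 22 = -169*0 + 22 = 0 + 22 = 22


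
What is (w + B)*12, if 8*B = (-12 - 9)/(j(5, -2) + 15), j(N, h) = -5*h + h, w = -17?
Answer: -9447/46 ≈ -205.37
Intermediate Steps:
j(N, h) = -4*h
B = -21/184 (B = ((-12 - 9)/(-4*(-2) + 15))/8 = (-21/(8 + 15))/8 = (-21/23)/8 = (-21*1/23)/8 = (⅛)*(-21/23) = -21/184 ≈ -0.11413)
(w + B)*12 = (-17 - 21/184)*12 = -3149/184*12 = -9447/46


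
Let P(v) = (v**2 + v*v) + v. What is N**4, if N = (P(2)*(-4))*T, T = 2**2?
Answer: 655360000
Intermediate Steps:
T = 4
P(v) = v + 2*v**2 (P(v) = (v**2 + v**2) + v = 2*v**2 + v = v + 2*v**2)
N = -160 (N = ((2*(1 + 2*2))*(-4))*4 = ((2*(1 + 4))*(-4))*4 = ((2*5)*(-4))*4 = (10*(-4))*4 = -40*4 = -160)
N**4 = (-160)**4 = 655360000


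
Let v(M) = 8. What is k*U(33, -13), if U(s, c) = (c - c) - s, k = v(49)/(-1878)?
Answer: 44/313 ≈ 0.14058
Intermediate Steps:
k = -4/939 (k = 8/(-1878) = 8*(-1/1878) = -4/939 ≈ -0.0042599)
U(s, c) = -s (U(s, c) = 0 - s = -s)
k*U(33, -13) = -(-4)*33/939 = -4/939*(-33) = 44/313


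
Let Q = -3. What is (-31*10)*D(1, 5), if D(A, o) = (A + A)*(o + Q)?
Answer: -1240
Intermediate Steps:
D(A, o) = 2*A*(-3 + o) (D(A, o) = (A + A)*(o - 3) = (2*A)*(-3 + o) = 2*A*(-3 + o))
(-31*10)*D(1, 5) = (-31*10)*(2*1*(-3 + 5)) = -620*2 = -310*4 = -1240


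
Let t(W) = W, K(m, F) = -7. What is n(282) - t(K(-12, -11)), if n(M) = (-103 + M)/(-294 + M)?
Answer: -95/12 ≈ -7.9167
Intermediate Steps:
n(M) = (-103 + M)/(-294 + M)
n(282) - t(K(-12, -11)) = (-103 + 282)/(-294 + 282) - 1*(-7) = 179/(-12) + 7 = -1/12*179 + 7 = -179/12 + 7 = -95/12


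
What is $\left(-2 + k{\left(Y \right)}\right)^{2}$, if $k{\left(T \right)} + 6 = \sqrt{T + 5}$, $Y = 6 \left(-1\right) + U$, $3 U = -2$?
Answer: $\frac{\left(24 - i \sqrt{15}\right)^{2}}{9} \approx 62.333 - 20.656 i$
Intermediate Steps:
$U = - \frac{2}{3}$ ($U = \frac{1}{3} \left(-2\right) = - \frac{2}{3} \approx -0.66667$)
$Y = - \frac{20}{3}$ ($Y = 6 \left(-1\right) - \frac{2}{3} = -6 - \frac{2}{3} = - \frac{20}{3} \approx -6.6667$)
$k{\left(T \right)} = -6 + \sqrt{5 + T}$ ($k{\left(T \right)} = -6 + \sqrt{T + 5} = -6 + \sqrt{5 + T}$)
$\left(-2 + k{\left(Y \right)}\right)^{2} = \left(-2 - \left(6 - \sqrt{5 - \frac{20}{3}}\right)\right)^{2} = \left(-2 - \left(6 - \sqrt{- \frac{5}{3}}\right)\right)^{2} = \left(-2 - \left(6 - \frac{i \sqrt{15}}{3}\right)\right)^{2} = \left(-8 + \frac{i \sqrt{15}}{3}\right)^{2}$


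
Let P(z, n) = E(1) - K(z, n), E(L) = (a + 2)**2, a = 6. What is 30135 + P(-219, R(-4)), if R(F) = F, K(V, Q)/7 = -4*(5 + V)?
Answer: 24207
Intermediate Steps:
K(V, Q) = -140 - 28*V (K(V, Q) = 7*(-4*(5 + V)) = 7*(-20 - 4*V) = -140 - 28*V)
E(L) = 64 (E(L) = (6 + 2)**2 = 8**2 = 64)
P(z, n) = 204 + 28*z (P(z, n) = 64 - (-140 - 28*z) = 64 + (140 + 28*z) = 204 + 28*z)
30135 + P(-219, R(-4)) = 30135 + (204 + 28*(-219)) = 30135 + (204 - 6132) = 30135 - 5928 = 24207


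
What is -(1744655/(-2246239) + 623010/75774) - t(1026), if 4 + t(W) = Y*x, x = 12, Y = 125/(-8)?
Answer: 10442439185633/56735504662 ≈ 184.05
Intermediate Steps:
Y = -125/8 (Y = 125*(-1/8) = -125/8 ≈ -15.625)
t(W) = -383/2 (t(W) = -4 - 125/8*12 = -4 - 375/2 = -383/2)
-(1744655/(-2246239) + 623010/75774) - t(1026) = -(1744655/(-2246239) + 623010/75774) - 1*(-383/2) = -(1744655*(-1/2246239) + 623010*(1/75774)) + 383/2 = -(-1744655/2246239 + 103835/12629) + 383/2 = -1*211204978570/28367752331 + 383/2 = -211204978570/28367752331 + 383/2 = 10442439185633/56735504662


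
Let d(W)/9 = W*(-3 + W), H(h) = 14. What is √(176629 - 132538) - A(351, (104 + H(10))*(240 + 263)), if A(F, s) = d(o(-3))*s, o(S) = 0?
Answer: 3*√4899 ≈ 209.98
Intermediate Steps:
d(W) = 9*W*(-3 + W) (d(W) = 9*(W*(-3 + W)) = 9*W*(-3 + W))
A(F, s) = 0 (A(F, s) = (9*0*(-3 + 0))*s = (9*0*(-3))*s = 0*s = 0)
√(176629 - 132538) - A(351, (104 + H(10))*(240 + 263)) = √(176629 - 132538) - 1*0 = √44091 + 0 = 3*√4899 + 0 = 3*√4899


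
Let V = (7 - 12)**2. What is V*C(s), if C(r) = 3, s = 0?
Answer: 75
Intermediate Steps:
V = 25 (V = (-5)**2 = 25)
V*C(s) = 25*3 = 75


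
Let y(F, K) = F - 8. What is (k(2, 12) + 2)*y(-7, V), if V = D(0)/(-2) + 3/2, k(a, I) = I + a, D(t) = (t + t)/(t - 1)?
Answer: -240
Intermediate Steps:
D(t) = 2*t/(-1 + t) (D(t) = (2*t)/(-1 + t) = 2*t/(-1 + t))
V = 3/2 (V = (2*0/(-1 + 0))/(-2) + 3/2 = (2*0/(-1))*(-½) + 3*(½) = (2*0*(-1))*(-½) + 3/2 = 0*(-½) + 3/2 = 0 + 3/2 = 3/2 ≈ 1.5000)
y(F, K) = -8 + F
(k(2, 12) + 2)*y(-7, V) = ((12 + 2) + 2)*(-8 - 7) = (14 + 2)*(-15) = 16*(-15) = -240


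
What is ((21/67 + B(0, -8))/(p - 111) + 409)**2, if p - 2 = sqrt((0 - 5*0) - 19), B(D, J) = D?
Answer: (163700370236*sqrt(19) + 8907339889065*I)/(8978*(109*sqrt(19) + 5931*I)) ≈ 1.6728e+5 - 0.093906*I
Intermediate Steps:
p = 2 + I*sqrt(19) (p = 2 + sqrt((0 - 5*0) - 19) = 2 + sqrt((0 + 0) - 19) = 2 + sqrt(0 - 19) = 2 + sqrt(-19) = 2 + I*sqrt(19) ≈ 2.0 + 4.3589*I)
((21/67 + B(0, -8))/(p - 111) + 409)**2 = ((21/67 + 0)/((2 + I*sqrt(19)) - 111) + 409)**2 = ((21*(1/67) + 0)/(-109 + I*sqrt(19)) + 409)**2 = ((21/67 + 0)/(-109 + I*sqrt(19)) + 409)**2 = (21/(67*(-109 + I*sqrt(19))) + 409)**2 = (409 + 21/(67*(-109 + I*sqrt(19))))**2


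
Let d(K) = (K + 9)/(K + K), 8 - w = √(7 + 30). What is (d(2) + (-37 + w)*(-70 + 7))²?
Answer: 55917409/16 + 461097*√37/2 ≈ 4.8972e+6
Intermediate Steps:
w = 8 - √37 (w = 8 - √(7 + 30) = 8 - √37 ≈ 1.9172)
d(K) = (9 + K)/(2*K) (d(K) = (9 + K)/((2*K)) = (9 + K)*(1/(2*K)) = (9 + K)/(2*K))
(d(2) + (-37 + w)*(-70 + 7))² = ((½)*(9 + 2)/2 + (-37 + (8 - √37))*(-70 + 7))² = ((½)*(½)*11 + (-29 - √37)*(-63))² = (11/4 + (1827 + 63*√37))² = (7319/4 + 63*√37)²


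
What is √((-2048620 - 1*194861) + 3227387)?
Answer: √983906 ≈ 991.92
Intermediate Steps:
√((-2048620 - 1*194861) + 3227387) = √((-2048620 - 194861) + 3227387) = √(-2243481 + 3227387) = √983906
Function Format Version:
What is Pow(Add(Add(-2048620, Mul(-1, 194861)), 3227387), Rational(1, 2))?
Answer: Pow(983906, Rational(1, 2)) ≈ 991.92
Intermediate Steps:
Pow(Add(Add(-2048620, Mul(-1, 194861)), 3227387), Rational(1, 2)) = Pow(Add(Add(-2048620, -194861), 3227387), Rational(1, 2)) = Pow(Add(-2243481, 3227387), Rational(1, 2)) = Pow(983906, Rational(1, 2))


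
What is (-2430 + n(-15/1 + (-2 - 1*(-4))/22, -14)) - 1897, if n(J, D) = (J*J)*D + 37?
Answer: -895634/121 ≈ -7401.9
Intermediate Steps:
n(J, D) = 37 + D*J² (n(J, D) = J²*D + 37 = D*J² + 37 = 37 + D*J²)
(-2430 + n(-15/1 + (-2 - 1*(-4))/22, -14)) - 1897 = (-2430 + (37 - 14*(-15/1 + (-2 - 1*(-4))/22)²)) - 1897 = (-2430 + (37 - 14*(-15*1 + (-2 + 4)*(1/22))²)) - 1897 = (-2430 + (37 - 14*(-15 + 2*(1/22))²)) - 1897 = (-2430 + (37 - 14*(-15 + 1/11)²)) - 1897 = (-2430 + (37 - 14*(-164/11)²)) - 1897 = (-2430 + (37 - 14*26896/121)) - 1897 = (-2430 + (37 - 376544/121)) - 1897 = (-2430 - 372067/121) - 1897 = -666097/121 - 1897 = -895634/121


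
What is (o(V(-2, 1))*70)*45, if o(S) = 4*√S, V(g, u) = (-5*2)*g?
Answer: 25200*√5 ≈ 56349.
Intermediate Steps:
V(g, u) = -10*g
(o(V(-2, 1))*70)*45 = ((4*√(-10*(-2)))*70)*45 = ((4*√20)*70)*45 = ((4*(2*√5))*70)*45 = ((8*√5)*70)*45 = (560*√5)*45 = 25200*√5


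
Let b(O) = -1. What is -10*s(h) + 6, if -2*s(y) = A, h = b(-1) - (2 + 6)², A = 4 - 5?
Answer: 1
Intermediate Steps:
A = -1
h = -65 (h = -1 - (2 + 6)² = -1 - 1*8² = -1 - 1*64 = -1 - 64 = -65)
s(y) = ½ (s(y) = -½*(-1) = ½)
-10*s(h) + 6 = -10*½ + 6 = -5 + 6 = 1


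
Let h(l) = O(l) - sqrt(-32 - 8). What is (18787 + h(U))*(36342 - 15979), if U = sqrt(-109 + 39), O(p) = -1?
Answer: 382539318 - 40726*I*sqrt(10) ≈ 3.8254e+8 - 1.2879e+5*I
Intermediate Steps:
U = I*sqrt(70) (U = sqrt(-70) = I*sqrt(70) ≈ 8.3666*I)
h(l) = -1 - 2*I*sqrt(10) (h(l) = -1 - sqrt(-32 - 8) = -1 - sqrt(-40) = -1 - 2*I*sqrt(10))
(18787 + h(U))*(36342 - 15979) = (18787 + (-1 - 2*I*sqrt(10)))*(36342 - 15979) = (18786 - 2*I*sqrt(10))*20363 = 382539318 - 40726*I*sqrt(10)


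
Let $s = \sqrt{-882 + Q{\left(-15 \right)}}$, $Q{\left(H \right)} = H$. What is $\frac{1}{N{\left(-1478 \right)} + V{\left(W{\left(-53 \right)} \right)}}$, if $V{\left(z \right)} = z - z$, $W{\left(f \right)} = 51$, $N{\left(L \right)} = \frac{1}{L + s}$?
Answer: $-1478 + i \sqrt{897} \approx -1478.0 + 29.95 i$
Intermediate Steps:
$s = i \sqrt{897}$ ($s = \sqrt{-882 - 15} = \sqrt{-897} = i \sqrt{897} \approx 29.95 i$)
$N{\left(L \right)} = \frac{1}{L + i \sqrt{897}}$
$V{\left(z \right)} = 0$
$\frac{1}{N{\left(-1478 \right)} + V{\left(W{\left(-53 \right)} \right)}} = \frac{1}{\frac{1}{-1478 + i \sqrt{897}} + 0} = \frac{1}{\frac{1}{-1478 + i \sqrt{897}}} = -1478 + i \sqrt{897}$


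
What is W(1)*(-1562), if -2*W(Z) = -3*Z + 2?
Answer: -781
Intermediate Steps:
W(Z) = -1 + 3*Z/2 (W(Z) = -(-3*Z + 2)/2 = -(2 - 3*Z)/2 = -1 + 3*Z/2)
W(1)*(-1562) = (-1 + (3/2)*1)*(-1562) = (-1 + 3/2)*(-1562) = (½)*(-1562) = -781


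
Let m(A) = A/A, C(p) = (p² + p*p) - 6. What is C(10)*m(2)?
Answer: 194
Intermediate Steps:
C(p) = -6 + 2*p² (C(p) = (p² + p²) - 6 = 2*p² - 6 = -6 + 2*p²)
m(A) = 1
C(10)*m(2) = (-6 + 2*10²)*1 = (-6 + 2*100)*1 = (-6 + 200)*1 = 194*1 = 194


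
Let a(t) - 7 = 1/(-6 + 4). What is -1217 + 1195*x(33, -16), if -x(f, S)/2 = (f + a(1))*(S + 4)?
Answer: 1131643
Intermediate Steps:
a(t) = 13/2 (a(t) = 7 + 1/(-6 + 4) = 7 + 1/(-2) = 7 - 1/2 = 13/2)
x(f, S) = -2*(4 + S)*(13/2 + f) (x(f, S) = -2*(f + 13/2)*(S + 4) = -2*(13/2 + f)*(4 + S) = -2*(4 + S)*(13/2 + f))
-1217 + 1195*x(33, -16) = -1217 + 1195*(-52 - 13*(-16) - 8*33 - 2*(-16)*33) = -1217 + 1195*(-52 + 208 - 264 + 1056) = -1217 + 1195*948 = -1217 + 1132860 = 1131643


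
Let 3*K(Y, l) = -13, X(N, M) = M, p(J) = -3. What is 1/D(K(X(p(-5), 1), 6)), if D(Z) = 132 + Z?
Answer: 3/383 ≈ 0.0078329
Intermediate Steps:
K(Y, l) = -13/3 (K(Y, l) = (⅓)*(-13) = -13/3)
1/D(K(X(p(-5), 1), 6)) = 1/(132 - 13/3) = 1/(383/3) = 3/383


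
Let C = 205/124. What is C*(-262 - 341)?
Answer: -123615/124 ≈ -996.90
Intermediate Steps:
C = 205/124 (C = 205*(1/124) = 205/124 ≈ 1.6532)
C*(-262 - 341) = 205*(-262 - 341)/124 = (205/124)*(-603) = -123615/124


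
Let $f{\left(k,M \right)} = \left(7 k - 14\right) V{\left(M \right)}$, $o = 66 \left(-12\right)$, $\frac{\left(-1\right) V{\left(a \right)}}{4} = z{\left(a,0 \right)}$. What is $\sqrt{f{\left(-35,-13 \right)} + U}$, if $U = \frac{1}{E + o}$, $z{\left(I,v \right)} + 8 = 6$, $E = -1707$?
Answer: $\frac{i \sqrt{264074379}}{357} \approx 45.519 i$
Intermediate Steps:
$z{\left(I,v \right)} = -2$ ($z{\left(I,v \right)} = -8 + 6 = -2$)
$V{\left(a \right)} = 8$ ($V{\left(a \right)} = \left(-4\right) \left(-2\right) = 8$)
$o = -792$
$f{\left(k,M \right)} = -112 + 56 k$ ($f{\left(k,M \right)} = \left(7 k - 14\right) 8 = \left(-14 + 7 k\right) 8 = -112 + 56 k$)
$U = - \frac{1}{2499}$ ($U = \frac{1}{-1707 - 792} = \frac{1}{-2499} = - \frac{1}{2499} \approx -0.00040016$)
$\sqrt{f{\left(-35,-13 \right)} + U} = \sqrt{\left(-112 + 56 \left(-35\right)\right) - \frac{1}{2499}} = \sqrt{\left(-112 - 1960\right) - \frac{1}{2499}} = \sqrt{-2072 - \frac{1}{2499}} = \sqrt{- \frac{5177929}{2499}} = \frac{i \sqrt{264074379}}{357}$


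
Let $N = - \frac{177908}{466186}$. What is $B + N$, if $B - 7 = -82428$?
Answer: $- \frac{19211847107}{233093} \approx -82421.0$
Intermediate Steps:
$B = -82421$ ($B = 7 - 82428 = -82421$)
$N = - \frac{88954}{233093}$ ($N = \left(-177908\right) \frac{1}{466186} = - \frac{88954}{233093} \approx -0.38162$)
$B + N = -82421 - \frac{88954}{233093} = - \frac{19211847107}{233093}$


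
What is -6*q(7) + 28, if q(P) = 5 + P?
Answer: -44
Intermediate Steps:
-6*q(7) + 28 = -6*(5 + 7) + 28 = -6*12 + 28 = -72 + 28 = -44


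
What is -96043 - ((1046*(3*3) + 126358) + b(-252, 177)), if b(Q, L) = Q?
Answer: -231563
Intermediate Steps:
-96043 - ((1046*(3*3) + 126358) + b(-252, 177)) = -96043 - ((1046*(3*3) + 126358) - 252) = -96043 - ((1046*9 + 126358) - 252) = -96043 - ((9414 + 126358) - 252) = -96043 - (135772 - 252) = -96043 - 1*135520 = -96043 - 135520 = -231563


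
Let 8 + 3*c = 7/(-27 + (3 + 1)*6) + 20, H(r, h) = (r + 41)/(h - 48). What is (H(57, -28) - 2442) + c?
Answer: -834503/342 ≈ -2440.1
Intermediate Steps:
H(r, h) = (41 + r)/(-48 + h)
c = 29/9 (c = -8/3 + (7/(-27 + (3 + 1)*6) + 20)/3 = -8/3 + (7/(-27 + 4*6) + 20)/3 = -8/3 + (7/(-27 + 24) + 20)/3 = -8/3 + (7/(-3) + 20)/3 = -8/3 + (7*(-⅓) + 20)/3 = -8/3 + (-7/3 + 20)/3 = -8/3 + (⅓)*(53/3) = -8/3 + 53/9 = 29/9 ≈ 3.2222)
(H(57, -28) - 2442) + c = ((41 + 57)/(-48 - 28) - 2442) + 29/9 = (98/(-76) - 2442) + 29/9 = (-1/76*98 - 2442) + 29/9 = (-49/38 - 2442) + 29/9 = -92845/38 + 29/9 = -834503/342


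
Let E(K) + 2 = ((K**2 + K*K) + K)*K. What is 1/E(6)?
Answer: 1/466 ≈ 0.0021459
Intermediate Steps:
E(K) = -2 + K*(K + 2*K**2) (E(K) = -2 + ((K**2 + K*K) + K)*K = -2 + ((K**2 + K**2) + K)*K = -2 + (2*K**2 + K)*K = -2 + (K + 2*K**2)*K = -2 + K*(K + 2*K**2))
1/E(6) = 1/(-2 + 6**2 + 2*6**3) = 1/(-2 + 36 + 2*216) = 1/(-2 + 36 + 432) = 1/466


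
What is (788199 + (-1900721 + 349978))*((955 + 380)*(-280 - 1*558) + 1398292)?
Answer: -213178325728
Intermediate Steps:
(788199 + (-1900721 + 349978))*((955 + 380)*(-280 - 1*558) + 1398292) = (788199 - 1550743)*(1335*(-280 - 558) + 1398292) = -762544*(1335*(-838) + 1398292) = -762544*(-1118730 + 1398292) = -762544*279562 = -213178325728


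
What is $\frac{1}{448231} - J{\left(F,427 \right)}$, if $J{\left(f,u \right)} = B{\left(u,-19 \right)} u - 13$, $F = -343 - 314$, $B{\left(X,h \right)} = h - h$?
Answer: $\frac{5827004}{448231} \approx 13.0$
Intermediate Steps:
$B{\left(X,h \right)} = 0$
$F = -657$ ($F = -343 - 314 = -657$)
$J{\left(f,u \right)} = -13$ ($J{\left(f,u \right)} = 0 u - 13 = 0 - 13 = -13$)
$\frac{1}{448231} - J{\left(F,427 \right)} = \frac{1}{448231} - -13 = \frac{1}{448231} + 13 = \frac{5827004}{448231}$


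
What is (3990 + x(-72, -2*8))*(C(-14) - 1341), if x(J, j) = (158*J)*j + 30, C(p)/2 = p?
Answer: -254683284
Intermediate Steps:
C(p) = 2*p
x(J, j) = 30 + 158*J*j (x(J, j) = 158*J*j + 30 = 30 + 158*J*j)
(3990 + x(-72, -2*8))*(C(-14) - 1341) = (3990 + (30 + 158*(-72)*(-2*8)))*(2*(-14) - 1341) = (3990 + (30 + 158*(-72)*(-16)))*(-28 - 1341) = (3990 + (30 + 182016))*(-1369) = (3990 + 182046)*(-1369) = 186036*(-1369) = -254683284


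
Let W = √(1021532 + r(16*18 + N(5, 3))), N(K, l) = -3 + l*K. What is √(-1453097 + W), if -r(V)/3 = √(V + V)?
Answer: √(-1453097 + √2*√(510766 - 15*√6)) ≈ 1205.0*I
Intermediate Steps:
N(K, l) = -3 + K*l
r(V) = -3*√2*√V (r(V) = -3*√(V + V) = -3*√2*√V)
W = √(1021532 - 30*√6) (W = √(1021532 - 3*√2*√(16*18 + (-3 + 5*3))) = √(1021532 - 3*√2*√(288 + (-3 + 15))) = √(1021532 - 3*√2*√(288 + 12)) = √(1021532 - 3*√2*√300) = √(1021532 - 3*√2*10*√3) = √(1021532 - 30*√6) ≈ 1010.7)
√(-1453097 + W) = √(-1453097 + √(1021532 - 30*√6))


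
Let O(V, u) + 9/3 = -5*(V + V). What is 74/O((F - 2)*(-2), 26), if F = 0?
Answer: -74/43 ≈ -1.7209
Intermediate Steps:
O(V, u) = -3 - 10*V (O(V, u) = -3 - 5*(V + V) = -3 - 10*V)
74/O((F - 2)*(-2), 26) = 74/(-3 - 10*(0 - 2)*(-2)) = 74/(-3 - (-20)*(-2)) = 74/(-3 - 10*4) = 74/(-3 - 40) = 74/(-43) = 74*(-1/43) = -74/43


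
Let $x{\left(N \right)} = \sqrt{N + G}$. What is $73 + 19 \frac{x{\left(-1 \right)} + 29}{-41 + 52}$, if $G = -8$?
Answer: $\frac{1354}{11} + \frac{57 i}{11} \approx 123.09 + 5.1818 i$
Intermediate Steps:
$x{\left(N \right)} = \sqrt{-8 + N}$ ($x{\left(N \right)} = \sqrt{N - 8} = \sqrt{-8 + N}$)
$73 + 19 \frac{x{\left(-1 \right)} + 29}{-41 + 52} = 73 + 19 \frac{\sqrt{-8 - 1} + 29}{-41 + 52} = 73 + 19 \frac{\sqrt{-9} + 29}{11} = 73 + 19 \left(3 i + 29\right) \frac{1}{11} = 73 + 19 \left(29 + 3 i\right) \frac{1}{11} = 73 + 19 \left(\frac{29}{11} + \frac{3 i}{11}\right) = 73 + \left(\frac{551}{11} + \frac{57 i}{11}\right) = \frac{1354}{11} + \frac{57 i}{11}$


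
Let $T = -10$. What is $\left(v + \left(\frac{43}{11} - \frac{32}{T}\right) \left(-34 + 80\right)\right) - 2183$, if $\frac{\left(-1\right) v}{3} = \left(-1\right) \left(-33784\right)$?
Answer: $- \frac{5676439}{55} \approx -1.0321 \cdot 10^{5}$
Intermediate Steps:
$v = -101352$ ($v = - 3 \left(\left(-1\right) \left(-33784\right)\right) = \left(-3\right) 33784 = -101352$)
$\left(v + \left(\frac{43}{11} - \frac{32}{T}\right) \left(-34 + 80\right)\right) - 2183 = \left(-101352 + \left(\frac{43}{11} - \frac{32}{-10}\right) \left(-34 + 80\right)\right) - 2183 = \left(-101352 + \left(43 \cdot \frac{1}{11} - - \frac{16}{5}\right) 46\right) - 2183 = \left(-101352 + \left(\frac{43}{11} + \frac{16}{5}\right) 46\right) - 2183 = \left(-101352 + \frac{391}{55} \cdot 46\right) - 2183 = \left(-101352 + \frac{17986}{55}\right) - 2183 = - \frac{5556374}{55} - 2183 = - \frac{5676439}{55}$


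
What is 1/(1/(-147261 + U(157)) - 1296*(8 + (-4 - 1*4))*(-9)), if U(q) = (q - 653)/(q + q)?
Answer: -23120225/157 ≈ -1.4726e+5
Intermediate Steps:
U(q) = (-653 + q)/(2*q) (U(q) = (-653 + q)/((2*q)) = (-653 + q)*(1/(2*q)) = (-653 + q)/(2*q))
1/(1/(-147261 + U(157)) - 1296*(8 + (-4 - 1*4))*(-9)) = 1/(1/(-147261 + (½)*(-653 + 157)/157) - 1296*(8 + (-4 - 1*4))*(-9)) = 1/(1/(-147261 + (½)*(1/157)*(-496)) - 1296*(8 + (-4 - 4))*(-9)) = 1/(1/(-147261 - 248/157) - 1296*(8 - 8)*(-9)) = 1/(1/(-23120225/157) - 0*(-9)) = 1/(-157/23120225 - 1296*0) = 1/(-157/23120225 + 0) = 1/(-157/23120225) = -23120225/157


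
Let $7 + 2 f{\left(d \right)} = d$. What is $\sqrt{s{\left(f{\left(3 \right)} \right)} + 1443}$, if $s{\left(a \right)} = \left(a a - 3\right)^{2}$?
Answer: $38$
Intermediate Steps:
$f{\left(d \right)} = - \frac{7}{2} + \frac{d}{2}$
$s{\left(a \right)} = \left(-3 + a^{2}\right)^{2}$ ($s{\left(a \right)} = \left(a^{2} - 3\right)^{2} = \left(-3 + a^{2}\right)^{2}$)
$\sqrt{s{\left(f{\left(3 \right)} \right)} + 1443} = \sqrt{\left(-3 + \left(- \frac{7}{2} + \frac{1}{2} \cdot 3\right)^{2}\right)^{2} + 1443} = \sqrt{\left(-3 + \left(- \frac{7}{2} + \frac{3}{2}\right)^{2}\right)^{2} + 1443} = \sqrt{\left(-3 + \left(-2\right)^{2}\right)^{2} + 1443} = \sqrt{\left(-3 + 4\right)^{2} + 1443} = \sqrt{1^{2} + 1443} = \sqrt{1 + 1443} = \sqrt{1444} = 38$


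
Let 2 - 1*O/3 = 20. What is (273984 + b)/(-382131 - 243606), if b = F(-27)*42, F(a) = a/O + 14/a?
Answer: -2465849/5631633 ≈ -0.43786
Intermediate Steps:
O = -54 (O = 6 - 3*20 = 6 - 60 = -54)
F(a) = 14/a - a/54 (F(a) = a/(-54) + 14/a = a*(-1/54) + 14/a = -a/54 + 14/a = 14/a - a/54)
b = -7/9 (b = (14/(-27) - 1/54*(-27))*42 = (14*(-1/27) + 1/2)*42 = (-14/27 + 1/2)*42 = -1/54*42 = -7/9 ≈ -0.77778)
(273984 + b)/(-382131 - 243606) = (273984 - 7/9)/(-382131 - 243606) = (2465849/9)/(-625737) = (2465849/9)*(-1/625737) = -2465849/5631633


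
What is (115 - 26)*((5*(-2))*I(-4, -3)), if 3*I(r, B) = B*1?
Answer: 890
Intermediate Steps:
I(r, B) = B/3 (I(r, B) = (B*1)/3 = B/3)
(115 - 26)*((5*(-2))*I(-4, -3)) = (115 - 26)*((5*(-2))*((1/3)*(-3))) = 89*(-10*(-1)) = 89*10 = 890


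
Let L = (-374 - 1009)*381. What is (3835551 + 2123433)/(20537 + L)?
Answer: -2979492/253193 ≈ -11.768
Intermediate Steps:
L = -526923 (L = -1383*381 = -526923)
(3835551 + 2123433)/(20537 + L) = (3835551 + 2123433)/(20537 - 526923) = 5958984/(-506386) = 5958984*(-1/506386) = -2979492/253193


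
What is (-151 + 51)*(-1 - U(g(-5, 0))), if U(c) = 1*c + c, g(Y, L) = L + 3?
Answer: 700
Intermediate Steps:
g(Y, L) = 3 + L
U(c) = 2*c (U(c) = c + c = 2*c)
(-151 + 51)*(-1 - U(g(-5, 0))) = (-151 + 51)*(-1 - 2*(3 + 0)) = -100*(-1 - 2*3) = -100*(-1 - 1*6) = -100*(-1 - 6) = -100*(-7) = 700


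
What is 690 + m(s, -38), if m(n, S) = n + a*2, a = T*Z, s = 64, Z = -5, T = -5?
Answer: 804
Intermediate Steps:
a = 25 (a = -5*(-5) = 25)
m(n, S) = 50 + n (m(n, S) = n + 25*2 = n + 50 = 50 + n)
690 + m(s, -38) = 690 + (50 + 64) = 690 + 114 = 804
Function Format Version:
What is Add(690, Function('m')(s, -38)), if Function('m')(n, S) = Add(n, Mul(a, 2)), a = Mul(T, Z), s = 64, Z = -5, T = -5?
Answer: 804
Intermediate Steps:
a = 25 (a = Mul(-5, -5) = 25)
Function('m')(n, S) = Add(50, n) (Function('m')(n, S) = Add(n, Mul(25, 2)) = Add(n, 50) = Add(50, n))
Add(690, Function('m')(s, -38)) = Add(690, Add(50, 64)) = Add(690, 114) = 804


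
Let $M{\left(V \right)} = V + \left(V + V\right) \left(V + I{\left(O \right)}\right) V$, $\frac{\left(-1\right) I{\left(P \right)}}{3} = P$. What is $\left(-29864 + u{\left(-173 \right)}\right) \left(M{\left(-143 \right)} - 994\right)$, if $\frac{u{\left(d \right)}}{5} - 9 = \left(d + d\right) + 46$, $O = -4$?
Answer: $167831474225$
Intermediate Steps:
$I{\left(P \right)} = - 3 P$
$M{\left(V \right)} = V + 2 V^{2} \left(12 + V\right)$ ($M{\left(V \right)} = V + \left(V + V\right) \left(V - -12\right) V = V + 2 V \left(V + 12\right) V = V + 2 V \left(12 + V\right) V = V + 2 V^{2} \left(12 + V\right)$)
$u{\left(d \right)} = 275 + 10 d$ ($u{\left(d \right)} = 45 + 5 \left(\left(d + d\right) + 46\right) = 45 + 5 \left(2 d + 46\right) = 45 + 5 \left(46 + 2 d\right) = 45 + \left(230 + 10 d\right) = 275 + 10 d$)
$\left(-29864 + u{\left(-173 \right)}\right) \left(M{\left(-143 \right)} - 994\right) = \left(-29864 + \left(275 + 10 \left(-173\right)\right)\right) \left(- 143 \left(1 + 2 \left(-143\right)^{2} + 24 \left(-143\right)\right) - 994\right) = \left(-29864 + \left(275 - 1730\right)\right) \left(- 143 \left(1 + 2 \cdot 20449 - 3432\right) - 994\right) = \left(-29864 - 1455\right) \left(- 143 \left(1 + 40898 - 3432\right) - 994\right) = - 31319 \left(\left(-143\right) 37467 - 994\right) = - 31319 \left(-5357781 - 994\right) = \left(-31319\right) \left(-5358775\right) = 167831474225$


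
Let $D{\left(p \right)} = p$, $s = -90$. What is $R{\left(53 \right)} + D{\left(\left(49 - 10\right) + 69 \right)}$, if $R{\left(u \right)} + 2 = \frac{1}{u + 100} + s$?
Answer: $\frac{2449}{153} \approx 16.007$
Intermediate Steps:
$R{\left(u \right)} = -92 + \frac{1}{100 + u}$ ($R{\left(u \right)} = -2 - \left(90 - \frac{1}{u + 100}\right) = -2 - \left(90 - \frac{1}{100 + u}\right) = -92 + \frac{1}{100 + u}$)
$R{\left(53 \right)} + D{\left(\left(49 - 10\right) + 69 \right)} = \frac{-9199 - 4876}{100 + 53} + \left(\left(49 - 10\right) + 69\right) = \frac{-9199 - 4876}{153} + \left(39 + 69\right) = \frac{1}{153} \left(-14075\right) + 108 = - \frac{14075}{153} + 108 = \frac{2449}{153}$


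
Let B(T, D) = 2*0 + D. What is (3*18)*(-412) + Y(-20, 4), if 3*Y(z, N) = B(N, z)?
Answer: -66764/3 ≈ -22255.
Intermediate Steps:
B(T, D) = D (B(T, D) = 0 + D = D)
Y(z, N) = z/3
(3*18)*(-412) + Y(-20, 4) = (3*18)*(-412) + (⅓)*(-20) = 54*(-412) - 20/3 = -22248 - 20/3 = -66764/3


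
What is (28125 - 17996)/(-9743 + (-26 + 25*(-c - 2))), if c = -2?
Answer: -10129/9769 ≈ -1.0369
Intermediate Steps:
(28125 - 17996)/(-9743 + (-26 + 25*(-c - 2))) = (28125 - 17996)/(-9743 + (-26 + 25*(-1*(-2) - 2))) = 10129/(-9743 + (-26 + 25*(2 - 2))) = 10129/(-9743 + (-26 + 25*0)) = 10129/(-9743 + (-26 + 0)) = 10129/(-9743 - 26) = 10129/(-9769) = 10129*(-1/9769) = -10129/9769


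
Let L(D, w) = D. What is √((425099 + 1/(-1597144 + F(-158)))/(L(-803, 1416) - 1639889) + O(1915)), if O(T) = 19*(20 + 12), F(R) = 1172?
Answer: √260437273642381241355351185/654624623156 ≈ 24.652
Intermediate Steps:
O(T) = 608 (O(T) = 19*32 = 608)
√((425099 + 1/(-1597144 + F(-158)))/(L(-803, 1416) - 1639889) + O(1915)) = √((425099 + 1/(-1597144 + 1172))/(-803 - 1639889) + 608) = √((425099 + 1/(-1595972))/(-1640692) + 608) = √((425099 - 1/1595972)*(-1/1640692) + 608) = √((678446101227/1595972)*(-1/1640692) + 608) = √(-678446101227/2618498492624 + 608) = √(1591368637414165/2618498492624) = √260437273642381241355351185/654624623156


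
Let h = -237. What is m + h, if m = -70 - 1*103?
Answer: -410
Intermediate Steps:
m = -173 (m = -70 - 103 = -173)
m + h = -173 - 237 = -410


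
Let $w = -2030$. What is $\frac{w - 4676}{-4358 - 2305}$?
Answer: $\frac{6706}{6663} \approx 1.0065$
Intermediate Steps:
$\frac{w - 4676}{-4358 - 2305} = \frac{-2030 - 4676}{-4358 - 2305} = - \frac{6706}{-6663} = \left(-6706\right) \left(- \frac{1}{6663}\right) = \frac{6706}{6663}$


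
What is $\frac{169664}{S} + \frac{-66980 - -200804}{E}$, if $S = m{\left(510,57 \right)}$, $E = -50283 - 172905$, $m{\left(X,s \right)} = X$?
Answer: $\frac{1574946608}{4742745} \approx 332.07$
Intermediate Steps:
$E = -223188$
$S = 510$
$\frac{169664}{S} + \frac{-66980 - -200804}{E} = \frac{169664}{510} + \frac{-66980 - -200804}{-223188} = 169664 \cdot \frac{1}{510} + \left(-66980 + 200804\right) \left(- \frac{1}{223188}\right) = \frac{84832}{255} + 133824 \left(- \frac{1}{223188}\right) = \frac{84832}{255} - \frac{11152}{18599} = \frac{1574946608}{4742745}$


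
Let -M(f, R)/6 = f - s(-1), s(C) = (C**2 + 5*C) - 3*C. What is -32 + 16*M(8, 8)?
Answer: -896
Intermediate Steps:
s(C) = C**2 + 2*C
M(f, R) = -6 - 6*f (M(f, R) = -6*(f - (-1)*(2 - 1)) = -6*(f - (-1)) = -6*(f - 1*(-1)) = -6*(f + 1) = -6*(1 + f) = -6 - 6*f)
-32 + 16*M(8, 8) = -32 + 16*(-6 - 6*8) = -32 + 16*(-6 - 48) = -32 + 16*(-54) = -32 - 864 = -896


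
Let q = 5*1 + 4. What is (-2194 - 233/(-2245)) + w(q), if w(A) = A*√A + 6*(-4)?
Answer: -4918562/2245 ≈ -2190.9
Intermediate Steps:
q = 9 (q = 5 + 4 = 9)
w(A) = -24 + A^(3/2) (w(A) = A^(3/2) - 24 = -24 + A^(3/2))
(-2194 - 233/(-2245)) + w(q) = (-2194 - 233/(-2245)) + (-24 + 9^(3/2)) = (-2194 - 233*(-1/2245)) + (-24 + 27) = (-2194 + 233/2245) + 3 = -4925297/2245 + 3 = -4918562/2245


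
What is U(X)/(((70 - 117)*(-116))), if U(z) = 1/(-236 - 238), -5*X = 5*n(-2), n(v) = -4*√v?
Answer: -1/2584248 ≈ -3.8696e-7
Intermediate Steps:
X = 4*I*√2 (X = -(-4)*√(-2) = -(-4)*I*√2 = 4*I*√2 ≈ 5.6569*I)
U(z) = -1/474 (U(z) = 1/(-474) = -1/474)
U(X)/(((70 - 117)*(-116))) = -(-1/(116*(70 - 117)))/474 = -1/(474*((-47*(-116)))) = -1/474/5452 = -1/474*1/5452 = -1/2584248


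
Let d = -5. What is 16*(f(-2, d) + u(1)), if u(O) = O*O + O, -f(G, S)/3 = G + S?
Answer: 368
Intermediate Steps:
f(G, S) = -3*G - 3*S (f(G, S) = -3*(G + S) = -3*G - 3*S)
u(O) = O + O**2 (u(O) = O**2 + O = O + O**2)
16*(f(-2, d) + u(1)) = 16*((-3*(-2) - 3*(-5)) + 1*(1 + 1)) = 16*((6 + 15) + 1*2) = 16*(21 + 2) = 16*23 = 368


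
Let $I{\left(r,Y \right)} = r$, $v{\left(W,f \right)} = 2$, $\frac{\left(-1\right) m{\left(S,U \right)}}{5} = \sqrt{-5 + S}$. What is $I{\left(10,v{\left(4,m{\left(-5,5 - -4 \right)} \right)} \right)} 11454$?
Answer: $114540$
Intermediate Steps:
$m{\left(S,U \right)} = - 5 \sqrt{-5 + S}$
$I{\left(10,v{\left(4,m{\left(-5,5 - -4 \right)} \right)} \right)} 11454 = 10 \cdot 11454 = 114540$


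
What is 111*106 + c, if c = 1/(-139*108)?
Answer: 176631191/15012 ≈ 11766.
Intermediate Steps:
c = -1/15012 (c = -1/139*1/108 = -1/15012 ≈ -6.6613e-5)
111*106 + c = 111*106 - 1/15012 = 11766 - 1/15012 = 176631191/15012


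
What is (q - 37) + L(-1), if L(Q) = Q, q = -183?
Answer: -221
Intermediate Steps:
(q - 37) + L(-1) = (-183 - 37) - 1 = -220 - 1 = -221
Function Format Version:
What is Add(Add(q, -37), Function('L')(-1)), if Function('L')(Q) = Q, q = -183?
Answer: -221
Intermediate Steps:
Add(Add(q, -37), Function('L')(-1)) = Add(Add(-183, -37), -1) = Add(-220, -1) = -221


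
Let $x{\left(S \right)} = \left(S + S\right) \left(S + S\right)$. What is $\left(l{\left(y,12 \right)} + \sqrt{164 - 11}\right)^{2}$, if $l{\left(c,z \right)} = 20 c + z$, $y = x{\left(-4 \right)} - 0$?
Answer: $1669417 + 7752 \sqrt{17} \approx 1.7014 \cdot 10^{6}$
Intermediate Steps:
$x{\left(S \right)} = 4 S^{2}$ ($x{\left(S \right)} = 2 S 2 S = 4 S^{2}$)
$y = 64$ ($y = 4 \left(-4\right)^{2} - 0 = 4 \cdot 16 + 0 = 64 + 0 = 64$)
$l{\left(c,z \right)} = z + 20 c$
$\left(l{\left(y,12 \right)} + \sqrt{164 - 11}\right)^{2} = \left(\left(12 + 20 \cdot 64\right) + \sqrt{164 - 11}\right)^{2} = \left(\left(12 + 1280\right) + \sqrt{153}\right)^{2} = \left(1292 + 3 \sqrt{17}\right)^{2}$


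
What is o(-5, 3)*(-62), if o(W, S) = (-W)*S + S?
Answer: -1116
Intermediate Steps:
o(W, S) = S - S*W (o(W, S) = -S*W + S = S - S*W)
o(-5, 3)*(-62) = (3*(1 - 1*(-5)))*(-62) = (3*(1 + 5))*(-62) = (3*6)*(-62) = 18*(-62) = -1116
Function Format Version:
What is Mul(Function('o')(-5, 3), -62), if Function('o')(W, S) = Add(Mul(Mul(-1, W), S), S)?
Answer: -1116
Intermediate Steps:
Function('o')(W, S) = Add(S, Mul(-1, S, W)) (Function('o')(W, S) = Add(Mul(-1, S, W), S) = Add(S, Mul(-1, S, W)))
Mul(Function('o')(-5, 3), -62) = Mul(Mul(3, Add(1, Mul(-1, -5))), -62) = Mul(Mul(3, Add(1, 5)), -62) = Mul(Mul(3, 6), -62) = Mul(18, -62) = -1116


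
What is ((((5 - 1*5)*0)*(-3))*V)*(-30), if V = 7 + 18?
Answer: 0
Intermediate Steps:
V = 25
((((5 - 1*5)*0)*(-3))*V)*(-30) = ((((5 - 1*5)*0)*(-3))*25)*(-30) = ((((5 - 5)*0)*(-3))*25)*(-30) = (((0*0)*(-3))*25)*(-30) = ((0*(-3))*25)*(-30) = (0*25)*(-30) = 0*(-30) = 0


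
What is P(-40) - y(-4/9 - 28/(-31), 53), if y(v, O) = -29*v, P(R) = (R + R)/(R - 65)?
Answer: 27472/1953 ≈ 14.067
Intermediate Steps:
P(R) = 2*R/(-65 + R) (P(R) = (2*R)/(-65 + R) = 2*R/(-65 + R))
P(-40) - y(-4/9 - 28/(-31), 53) = 2*(-40)/(-65 - 40) - (-29)*(-4/9 - 28/(-31)) = 2*(-40)/(-105) - (-29)*(-4*⅑ - 28*(-1/31)) = 2*(-40)*(-1/105) - (-29)*(-4/9 + 28/31) = 16/21 - (-29)*128/279 = 16/21 - 1*(-3712/279) = 16/21 + 3712/279 = 27472/1953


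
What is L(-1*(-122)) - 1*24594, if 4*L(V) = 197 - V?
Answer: -98301/4 ≈ -24575.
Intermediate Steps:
L(V) = 197/4 - V/4 (L(V) = (197 - V)/4 = 197/4 - V/4)
L(-1*(-122)) - 1*24594 = (197/4 - (-1)*(-122)/4) - 1*24594 = (197/4 - ¼*122) - 24594 = (197/4 - 61/2) - 24594 = 75/4 - 24594 = -98301/4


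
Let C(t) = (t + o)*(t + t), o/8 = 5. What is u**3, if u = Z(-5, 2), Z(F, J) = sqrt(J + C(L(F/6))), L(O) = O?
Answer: -1139*I*sqrt(2278)/108 ≈ -503.36*I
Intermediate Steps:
o = 40 (o = 8*5 = 40)
C(t) = 2*t*(40 + t) (C(t) = (t + 40)*(t + t) = (40 + t)*(2*t) = 2*t*(40 + t))
Z(F, J) = sqrt(J + F*(40 + F/6)/3) (Z(F, J) = sqrt(J + 2*(F/6)*(40 + F/6)) = sqrt(J + F*(40 + F/6)/3))
u = I*sqrt(2278)/6 (u = sqrt(2)*sqrt(18*2 - 5*(240 - 5))/6 = sqrt(2)*sqrt(36 - 5*235)/6 = sqrt(2)*sqrt(36 - 1175)/6 = sqrt(2)*sqrt(-1139)/6 = sqrt(2)*(I*sqrt(1139))/6 = I*sqrt(2278)/6 ≈ 7.9547*I)
u**3 = (I*sqrt(2278)/6)**3 = -1139*I*sqrt(2278)/108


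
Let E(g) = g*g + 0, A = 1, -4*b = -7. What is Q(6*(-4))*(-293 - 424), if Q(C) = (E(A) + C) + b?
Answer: 60945/4 ≈ 15236.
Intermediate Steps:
b = 7/4 (b = -¼*(-7) = 7/4 ≈ 1.7500)
E(g) = g² (E(g) = g² + 0 = g²)
Q(C) = 11/4 + C (Q(C) = (1² + C) + 7/4 = (1 + C) + 7/4 = 11/4 + C)
Q(6*(-4))*(-293 - 424) = (11/4 + 6*(-4))*(-293 - 424) = (11/4 - 24)*(-717) = -85/4*(-717) = 60945/4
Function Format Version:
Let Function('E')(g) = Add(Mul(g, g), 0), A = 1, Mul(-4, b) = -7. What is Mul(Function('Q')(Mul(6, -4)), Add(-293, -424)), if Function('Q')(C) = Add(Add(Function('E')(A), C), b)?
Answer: Rational(60945, 4) ≈ 15236.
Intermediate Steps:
b = Rational(7, 4) (b = Mul(Rational(-1, 4), -7) = Rational(7, 4) ≈ 1.7500)
Function('E')(g) = Pow(g, 2) (Function('E')(g) = Add(Pow(g, 2), 0) = Pow(g, 2))
Function('Q')(C) = Add(Rational(11, 4), C) (Function('Q')(C) = Add(Add(Pow(1, 2), C), Rational(7, 4)) = Add(Add(1, C), Rational(7, 4)) = Add(Rational(11, 4), C))
Mul(Function('Q')(Mul(6, -4)), Add(-293, -424)) = Mul(Add(Rational(11, 4), Mul(6, -4)), Add(-293, -424)) = Mul(Add(Rational(11, 4), -24), -717) = Mul(Rational(-85, 4), -717) = Rational(60945, 4)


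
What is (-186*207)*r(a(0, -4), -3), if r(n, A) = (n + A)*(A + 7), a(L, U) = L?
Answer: 462024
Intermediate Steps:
r(n, A) = (7 + A)*(A + n) (r(n, A) = (A + n)*(7 + A) = (7 + A)*(A + n))
(-186*207)*r(a(0, -4), -3) = (-186*207)*((-3)² + 7*(-3) + 7*0 - 3*0) = -38502*(9 - 21 + 0 + 0) = -38502*(-12) = 462024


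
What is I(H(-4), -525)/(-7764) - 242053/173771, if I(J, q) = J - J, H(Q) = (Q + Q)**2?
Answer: -242053/173771 ≈ -1.3929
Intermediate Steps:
H(Q) = 4*Q**2 (H(Q) = (2*Q)**2 = 4*Q**2)
I(J, q) = 0
I(H(-4), -525)/(-7764) - 242053/173771 = 0/(-7764) - 242053/173771 = 0*(-1/7764) - 242053*1/173771 = 0 - 242053/173771 = -242053/173771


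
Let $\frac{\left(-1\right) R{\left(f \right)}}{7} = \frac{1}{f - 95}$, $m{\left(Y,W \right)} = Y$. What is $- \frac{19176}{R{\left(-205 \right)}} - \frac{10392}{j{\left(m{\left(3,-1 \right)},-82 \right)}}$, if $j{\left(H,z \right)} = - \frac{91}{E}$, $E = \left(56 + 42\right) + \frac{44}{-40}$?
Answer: $- \frac{368897076}{455} \approx -8.1076 \cdot 10^{5}$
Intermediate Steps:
$R{\left(f \right)} = - \frac{7}{-95 + f}$ ($R{\left(f \right)} = - \frac{7}{f - 95} = - \frac{7}{-95 + f}$)
$E = \frac{969}{10}$ ($E = 98 + 44 \left(- \frac{1}{40}\right) = 98 - \frac{11}{10} = \frac{969}{10} \approx 96.9$)
$j{\left(H,z \right)} = - \frac{910}{969}$ ($j{\left(H,z \right)} = - \frac{91}{\frac{969}{10}} = \left(-91\right) \frac{10}{969} = - \frac{910}{969}$)
$- \frac{19176}{R{\left(-205 \right)}} - \frac{10392}{j{\left(m{\left(3,-1 \right)},-82 \right)}} = - \frac{19176}{\left(-7\right) \frac{1}{-95 - 205}} - \frac{10392}{- \frac{910}{969}} = - \frac{19176}{\left(-7\right) \frac{1}{-300}} - - \frac{5034924}{455} = - \frac{19176}{\left(-7\right) \left(- \frac{1}{300}\right)} + \frac{5034924}{455} = - \frac{19176}{\frac{7}{300}} + \frac{5034924}{455} = \left(-19176\right) \frac{300}{7} + \frac{5034924}{455} = - \frac{5752800}{7} + \frac{5034924}{455} = - \frac{368897076}{455}$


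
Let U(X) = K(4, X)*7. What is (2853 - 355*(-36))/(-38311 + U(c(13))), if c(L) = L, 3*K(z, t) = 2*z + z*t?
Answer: -15633/38171 ≈ -0.40955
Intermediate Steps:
K(z, t) = 2*z/3 + t*z/3 (K(z, t) = (2*z + z*t)/3 = (2*z + t*z)/3 = 2*z/3 + t*z/3)
U(X) = 56/3 + 28*X/3 (U(X) = ((⅓)*4*(2 + X))*7 = (8/3 + 4*X/3)*7 = 56/3 + 28*X/3)
(2853 - 355*(-36))/(-38311 + U(c(13))) = (2853 - 355*(-36))/(-38311 + (56/3 + (28/3)*13)) = (2853 + 12780)/(-38311 + (56/3 + 364/3)) = 15633/(-38311 + 140) = 15633/(-38171) = 15633*(-1/38171) = -15633/38171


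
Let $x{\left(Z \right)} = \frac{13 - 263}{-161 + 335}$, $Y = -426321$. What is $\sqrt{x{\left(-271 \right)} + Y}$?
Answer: $\frac{2 i \sqrt{806708631}}{87} \approx 652.93 i$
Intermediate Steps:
$x{\left(Z \right)} = - \frac{125}{87}$ ($x{\left(Z \right)} = - \frac{250}{174} = \left(-250\right) \frac{1}{174} = - \frac{125}{87}$)
$\sqrt{x{\left(-271 \right)} + Y} = \sqrt{- \frac{125}{87} - 426321} = \sqrt{- \frac{37090052}{87}} = \frac{2 i \sqrt{806708631}}{87}$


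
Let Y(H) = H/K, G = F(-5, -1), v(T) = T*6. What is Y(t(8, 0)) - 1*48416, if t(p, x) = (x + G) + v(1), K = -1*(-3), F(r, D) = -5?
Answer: -145247/3 ≈ -48416.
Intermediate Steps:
v(T) = 6*T
G = -5
K = 3
t(p, x) = 1 + x (t(p, x) = (x - 5) + 6*1 = (-5 + x) + 6 = 1 + x)
Y(H) = H/3
Y(t(8, 0)) - 1*48416 = (1 + 0)/3 - 1*48416 = (⅓)*1 - 48416 = ⅓ - 48416 = -145247/3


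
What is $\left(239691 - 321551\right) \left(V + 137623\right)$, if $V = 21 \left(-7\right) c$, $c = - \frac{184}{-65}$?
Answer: $- \frac{146012814284}{13} \approx -1.1232 \cdot 10^{10}$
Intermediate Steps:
$c = \frac{184}{65}$ ($c = \left(-184\right) \left(- \frac{1}{65}\right) = \frac{184}{65} \approx 2.8308$)
$V = - \frac{27048}{65}$ ($V = 21 \left(-7\right) \frac{184}{65} = \left(-147\right) \frac{184}{65} = - \frac{27048}{65} \approx -416.12$)
$\left(239691 - 321551\right) \left(V + 137623\right) = \left(239691 - 321551\right) \left(- \frac{27048}{65} + 137623\right) = \left(239691 - 321551\right) \frac{8918447}{65} = \left(-81860\right) \frac{8918447}{65} = - \frac{146012814284}{13}$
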